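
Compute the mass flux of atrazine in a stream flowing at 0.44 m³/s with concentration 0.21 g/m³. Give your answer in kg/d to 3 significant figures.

Mass flux = Q·C = 0.44 m³/s × 0.21 g/m³ = 0.0924 g/s.
= 0.0924 g/s × 86.4 = 7.983 kg/d.

7.98 kg/d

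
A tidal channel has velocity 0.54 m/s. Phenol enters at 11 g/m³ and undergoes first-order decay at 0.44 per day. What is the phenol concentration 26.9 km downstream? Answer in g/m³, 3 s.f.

Travel time t = 26.9 km / 0.54 m/s = 2.69e+04/0.54 = 4.981e+04 s = 0.5766 d.
First-order decay: C = 11·exp(−0.44·0.5766) = 11·0.7759 = 8.535 g/m³.

8.54 g/m³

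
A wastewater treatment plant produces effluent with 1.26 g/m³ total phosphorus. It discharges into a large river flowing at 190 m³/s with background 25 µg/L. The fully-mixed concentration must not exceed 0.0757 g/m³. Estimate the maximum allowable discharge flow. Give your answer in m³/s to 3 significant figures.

8.13 m³/s

25 µg/L = 0.025 mg/L.
Mass balance at complete mixing: C_std·(Q_w + Q_r) = Q_w·C_e + Q_r·C_b.
Rearranging, Q_w = Q_r·(C_std − C_b)/(C_e − C_std) = 190·(0.0757 − 0.025) / (1.26 − 0.0757) = 8.134 m³/s.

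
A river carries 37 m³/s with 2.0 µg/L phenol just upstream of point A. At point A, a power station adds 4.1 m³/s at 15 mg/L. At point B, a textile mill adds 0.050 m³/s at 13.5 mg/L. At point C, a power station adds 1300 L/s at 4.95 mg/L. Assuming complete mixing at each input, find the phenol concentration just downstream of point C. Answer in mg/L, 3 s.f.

1.62 mg/L

2.0 µg/L = 0.002 mg/L.
After input A: C = (37·0.002 + 4.1·15) / 41.1 = 1.498 mg/L.
After input B: C = (41.1·1.498 + 0.05·13.5) / 41.15 = 1.513 mg/L.
1300 L/s = 1.3 m³/s.
After input C: C = (41.15·1.513 + 1.3·4.95) / 42.45 = 1.618 mg/L.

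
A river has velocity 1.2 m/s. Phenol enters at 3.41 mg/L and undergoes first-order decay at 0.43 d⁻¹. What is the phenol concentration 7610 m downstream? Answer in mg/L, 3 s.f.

3.30 mg/L

Travel time t = 7610 m / 1.2 m/s = 7610/1.2 = 6342 s = 0.0734 d.
First-order decay: C = 3.41·exp(−0.43·0.0734) = 3.41·0.9689 = 3.304 mg/L.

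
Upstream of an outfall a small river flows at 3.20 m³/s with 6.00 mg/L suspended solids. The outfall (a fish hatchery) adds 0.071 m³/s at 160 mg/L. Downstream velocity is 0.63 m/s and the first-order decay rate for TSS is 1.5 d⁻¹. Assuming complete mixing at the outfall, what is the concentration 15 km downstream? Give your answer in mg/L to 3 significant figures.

After complete mixing, C₀ = (0.071·160 + 3.2·6) / 3.271 = 9.343 mg/L.
Travel time t = 1.5e+04 m / 0.63 m/s = 2.381e+04 s = 0.2756 d.
C = 9.343·exp(−1.5·0.2756) = 9.343·0.6614 = 6.179 mg/L.

6.18 mg/L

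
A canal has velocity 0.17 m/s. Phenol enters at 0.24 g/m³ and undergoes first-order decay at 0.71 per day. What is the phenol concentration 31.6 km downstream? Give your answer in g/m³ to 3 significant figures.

0.0521 g/m³

Travel time t = 31.6 km / 0.17 m/s = 3.16e+04/0.17 = 1.859e+05 s = 2.151 d.
First-order decay: C = 0.24·exp(−0.71·2.151) = 0.24·0.2171 = 0.0521 g/m³.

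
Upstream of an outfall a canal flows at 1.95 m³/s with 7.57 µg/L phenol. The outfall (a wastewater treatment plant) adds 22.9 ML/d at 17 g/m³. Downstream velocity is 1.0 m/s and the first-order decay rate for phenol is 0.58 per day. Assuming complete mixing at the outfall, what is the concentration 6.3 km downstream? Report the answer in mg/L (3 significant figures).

22.9 ML/d = 0.265 m³/s.
7.57 µg/L = 0.00757 mg/L.
After complete mixing, C₀ = (0.265·17 + 1.95·0.00757) / 2.215 = 2.041 mg/L.
Travel time t = 6300 m / 1.0 m/s = 6300 s = 0.07292 d.
C = 2.041·exp(−0.58·0.07292) = 2.041·0.9586 = 1.956 mg/L.

1.96 mg/L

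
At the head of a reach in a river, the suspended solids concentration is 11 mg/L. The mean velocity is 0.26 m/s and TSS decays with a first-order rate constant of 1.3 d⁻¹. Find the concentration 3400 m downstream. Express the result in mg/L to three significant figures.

9.04 mg/L

Travel time t = 3400 m / 0.26 m/s = 3400/0.26 = 1.308e+04 s = 0.1514 d.
First-order decay: C = 11·exp(−1.3·0.1514) = 11·0.8214 = 9.035 mg/L.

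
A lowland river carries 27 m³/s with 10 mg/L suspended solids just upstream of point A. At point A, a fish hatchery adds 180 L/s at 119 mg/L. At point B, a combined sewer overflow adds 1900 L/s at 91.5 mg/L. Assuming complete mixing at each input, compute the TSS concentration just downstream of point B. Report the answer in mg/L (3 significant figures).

180 L/s = 0.18 m³/s.
After input A: C = (27·10 + 0.18·119) / 27.18 = 10.72 mg/L.
1900 L/s = 1.9 m³/s.
After input B: C = (27.18·10.72 + 1.9·91.5) / 29.08 = 16 mg/L.

16.0 mg/L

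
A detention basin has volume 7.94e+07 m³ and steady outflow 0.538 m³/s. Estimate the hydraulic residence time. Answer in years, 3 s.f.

Q = 0.538 m³/s × 3.156e+07 s/yr = 1.698e+07 m³/yr.
Hydraulic residence time τ = V/Q = 7.94e+07/1.698e+07 = 4.677 yr.

4.68 yr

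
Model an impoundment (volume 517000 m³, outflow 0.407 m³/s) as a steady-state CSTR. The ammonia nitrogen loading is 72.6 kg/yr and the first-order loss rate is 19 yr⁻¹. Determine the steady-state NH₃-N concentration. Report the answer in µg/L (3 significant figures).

Outflow Q = 0.407 m³/s × 3.156e+07 s/yr = 1.284e+07 m³/yr.
Steady-state CSTR mass balance: W = Q·C + k·V·C, so C = W/(Q + kV).
Q + kV = 1.284e+07 + 19·517000 = 2.267e+07 m³/yr.
C = 72.6/2.267e+07 = 3.203e-06 kg/m³ = 0.003203 mg/L = 3.203 µg/L.

3.20 µg/L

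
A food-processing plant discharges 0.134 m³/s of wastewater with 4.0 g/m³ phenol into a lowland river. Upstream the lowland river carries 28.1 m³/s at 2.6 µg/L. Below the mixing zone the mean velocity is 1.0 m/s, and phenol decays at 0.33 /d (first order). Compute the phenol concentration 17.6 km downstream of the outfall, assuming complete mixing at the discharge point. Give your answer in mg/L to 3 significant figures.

2.6 µg/L = 0.0026 mg/L.
After complete mixing, C₀ = (0.134·4 + 28.1·0.0026) / 28.23 = 0.02157 mg/L.
Travel time t = 1.76e+04 m / 1.0 m/s = 1.76e+04 s = 0.2037 d.
C = 0.02157·exp(−0.33·0.2037) = 0.02157·0.935 = 0.02017 mg/L.

0.0202 mg/L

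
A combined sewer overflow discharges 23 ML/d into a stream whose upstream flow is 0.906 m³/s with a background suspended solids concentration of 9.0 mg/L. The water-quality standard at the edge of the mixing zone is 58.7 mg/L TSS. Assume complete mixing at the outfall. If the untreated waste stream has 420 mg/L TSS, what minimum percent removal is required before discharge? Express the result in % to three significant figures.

23 ML/d = 0.2662 m³/s.
Mass balance: 58.7·1.172 = 0.2662·Cₑ + 0.906·9.
Cₑ = (68.81 − 8.154) / 0.2662 = 227.8 mg/L.
Required removal = 1 − 227.8/420 = 45.75 %.

45.8 %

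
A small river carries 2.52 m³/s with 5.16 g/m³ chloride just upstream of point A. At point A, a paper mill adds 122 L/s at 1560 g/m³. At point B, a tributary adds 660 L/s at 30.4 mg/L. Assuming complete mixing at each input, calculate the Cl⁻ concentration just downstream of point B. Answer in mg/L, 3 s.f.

122 L/s = 0.122 m³/s.
After input A: C = (2.52·5.16 + 0.122·1560) / 2.642 = 76.96 mg/L.
660 L/s = 0.66 m³/s.
After input B: C = (2.642·76.96 + 0.66·30.4) / 3.302 = 67.65 mg/L.

67.7 mg/L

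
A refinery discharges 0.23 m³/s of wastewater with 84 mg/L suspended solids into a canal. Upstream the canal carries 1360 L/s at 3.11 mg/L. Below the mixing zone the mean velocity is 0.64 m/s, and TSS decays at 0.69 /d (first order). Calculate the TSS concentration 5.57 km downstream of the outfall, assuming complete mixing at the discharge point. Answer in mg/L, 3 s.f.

1360 L/s = 1.36 m³/s.
After complete mixing, C₀ = (0.23·84 + 1.36·3.11) / 1.59 = 14.81 mg/L.
Travel time t = 5570 m / 0.64 m/s = 8703 s = 0.1007 d.
C = 14.81·exp(−0.69·0.1007) = 14.81·0.9329 = 13.82 mg/L.

13.8 mg/L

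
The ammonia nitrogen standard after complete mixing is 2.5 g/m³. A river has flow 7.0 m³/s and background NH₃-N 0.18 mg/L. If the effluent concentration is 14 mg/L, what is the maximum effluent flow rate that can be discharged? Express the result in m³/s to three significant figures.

Mass balance at complete mixing: C_std·(Q_w + Q_r) = Q_w·C_e + Q_r·C_b.
Rearranging, Q_w = Q_r·(C_std − C_b)/(C_e − C_std) = 7.0·(2.5 − 0.18) / (14 − 2.5) = 1.412 m³/s.

1.41 m³/s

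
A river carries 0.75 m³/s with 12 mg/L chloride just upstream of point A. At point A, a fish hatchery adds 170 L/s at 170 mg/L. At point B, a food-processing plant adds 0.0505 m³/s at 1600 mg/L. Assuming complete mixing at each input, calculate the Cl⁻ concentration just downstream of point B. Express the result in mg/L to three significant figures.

122 mg/L

170 L/s = 0.17 m³/s.
After input A: C = (0.75·12 + 0.17·170) / 0.92 = 41.2 mg/L.
After input B: C = (0.92·41.2 + 0.0505·1600) / 0.9705 = 122.3 mg/L.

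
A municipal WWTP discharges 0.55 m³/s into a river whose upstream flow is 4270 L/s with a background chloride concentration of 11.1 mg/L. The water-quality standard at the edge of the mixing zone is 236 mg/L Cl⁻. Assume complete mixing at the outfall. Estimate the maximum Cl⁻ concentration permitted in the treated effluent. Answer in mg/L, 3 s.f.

1980 mg/L

4270 L/s = 4.27 m³/s.
Mass balance: 236·4.82 = 0.55·Cₑ + 4.27·11.1.
Cₑ = (1138 − 47.4) / 0.55 = 1982 mg/L.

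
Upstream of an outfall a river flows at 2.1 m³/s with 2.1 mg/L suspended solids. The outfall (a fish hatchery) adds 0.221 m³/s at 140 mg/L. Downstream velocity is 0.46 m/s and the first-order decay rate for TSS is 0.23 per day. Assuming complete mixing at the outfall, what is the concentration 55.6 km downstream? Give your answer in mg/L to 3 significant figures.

After complete mixing, C₀ = (0.221·140 + 2.1·2.1) / 2.321 = 15.23 mg/L.
Travel time t = 5.56e+04 m / 0.46 m/s = 1.209e+05 s = 1.399 d.
C = 15.23·exp(−0.23·1.399) = 15.23·0.7249 = 11.04 mg/L.

11.0 mg/L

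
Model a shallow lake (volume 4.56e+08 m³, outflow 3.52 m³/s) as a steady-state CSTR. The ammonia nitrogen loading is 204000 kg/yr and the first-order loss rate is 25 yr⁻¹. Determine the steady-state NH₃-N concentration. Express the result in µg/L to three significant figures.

17.7 µg/L

Outflow Q = 3.52 m³/s × 3.156e+07 s/yr = 1.111e+08 m³/yr.
Steady-state CSTR mass balance: W = Q·C + k·V·C, so C = W/(Q + kV).
Q + kV = 1.111e+08 + 25·4.56e+08 = 1.151e+10 m³/yr.
C = 204000/1.151e+10 = 1.772e-05 kg/m³ = 0.01772 mg/L = 17.72 µg/L.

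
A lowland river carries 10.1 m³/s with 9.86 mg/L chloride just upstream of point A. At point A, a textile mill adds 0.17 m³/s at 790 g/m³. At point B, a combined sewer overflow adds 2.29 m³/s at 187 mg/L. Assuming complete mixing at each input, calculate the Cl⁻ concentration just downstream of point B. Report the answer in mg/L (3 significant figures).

52.7 mg/L

After input A: C = (10.1·9.86 + 0.17·790) / 10.27 = 22.77 mg/L.
After input B: C = (10.27·22.77 + 2.29·187) / 12.56 = 52.72 mg/L.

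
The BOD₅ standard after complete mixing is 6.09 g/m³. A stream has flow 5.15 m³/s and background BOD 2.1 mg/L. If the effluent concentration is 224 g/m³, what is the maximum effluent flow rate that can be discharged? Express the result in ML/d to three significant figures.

8.15 ML/d

Mass balance at complete mixing: C_std·(Q_w + Q_r) = Q_w·C_e + Q_r·C_b.
Rearranging, Q_w = Q_r·(C_std − C_b)/(C_e − C_std) = 5.15·(6.09 − 2.1) / (224 − 6.09) = 0.0943 m³/s.
= 8.147 ML/d.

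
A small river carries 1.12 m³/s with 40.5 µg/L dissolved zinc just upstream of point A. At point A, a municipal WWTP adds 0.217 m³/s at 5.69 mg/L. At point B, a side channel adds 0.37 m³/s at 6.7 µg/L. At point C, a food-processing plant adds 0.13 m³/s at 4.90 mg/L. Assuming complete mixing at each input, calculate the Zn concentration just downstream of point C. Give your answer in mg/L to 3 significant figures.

40.5 µg/L = 0.0405 mg/L.
After input A: C = (1.12·0.0405 + 0.217·5.69) / 1.337 = 0.9574 mg/L.
6.7 µg/L = 0.0067 mg/L.
After input B: C = (1.337·0.9574 + 0.37·0.0067) / 1.707 = 0.7514 mg/L.
After input C: C = (1.707·0.7514 + 0.13·4.9) / 1.837 = 1.045 mg/L.

1.04 mg/L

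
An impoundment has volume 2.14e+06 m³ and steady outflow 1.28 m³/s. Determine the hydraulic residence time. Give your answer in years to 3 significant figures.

Q = 1.28 m³/s × 3.156e+07 s/yr = 4.039e+07 m³/yr.
Hydraulic residence time τ = V/Q = 2.14e+06/4.039e+07 = 0.05298 yr.

0.0530 yr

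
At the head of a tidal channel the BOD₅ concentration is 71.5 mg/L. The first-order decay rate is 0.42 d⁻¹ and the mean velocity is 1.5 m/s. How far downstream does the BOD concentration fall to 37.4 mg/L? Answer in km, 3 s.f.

200 km

From C = C₀·e^(−kt), t = ln(C₀/C)/k = ln(71.5/37.4)/0.42 = 0.648/0.42 = 1.543 d.
Distance = v·t = 1.5 m/s × 1.333e+05 s = 2e+05 m = 200 km.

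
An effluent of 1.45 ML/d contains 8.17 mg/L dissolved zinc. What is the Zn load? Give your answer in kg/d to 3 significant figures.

11.8 kg/d

1.45 ML/d = 0.01678 m³/s.
Mass flux = Q·C = 0.01678 m³/s × 8.17 g/m³ = 0.1371 g/s.
= 0.1371 g/s × 86.4 = 11.85 kg/d.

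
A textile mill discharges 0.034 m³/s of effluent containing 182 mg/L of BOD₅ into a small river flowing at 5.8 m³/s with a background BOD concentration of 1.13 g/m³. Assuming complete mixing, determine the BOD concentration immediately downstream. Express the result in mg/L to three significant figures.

2.18 mg/L

Flow-weighted mixing gives C = (0.034·182 + 5.8·1.13) / (0.034 + 5.8) = 12.74/5.834 = 2.184 mg/L.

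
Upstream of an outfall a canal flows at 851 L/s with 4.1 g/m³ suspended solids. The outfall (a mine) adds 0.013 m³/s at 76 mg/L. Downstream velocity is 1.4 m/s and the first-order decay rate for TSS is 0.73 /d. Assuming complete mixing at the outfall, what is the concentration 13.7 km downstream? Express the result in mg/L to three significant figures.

851 L/s = 0.851 m³/s.
After complete mixing, C₀ = (0.013·76 + 0.851·4.1) / 0.864 = 5.182 mg/L.
Travel time t = 1.37e+04 m / 1.4 m/s = 9786 s = 0.1133 d.
C = 5.182·exp(−0.73·0.1133) = 5.182·0.9206 = 4.771 mg/L.

4.77 mg/L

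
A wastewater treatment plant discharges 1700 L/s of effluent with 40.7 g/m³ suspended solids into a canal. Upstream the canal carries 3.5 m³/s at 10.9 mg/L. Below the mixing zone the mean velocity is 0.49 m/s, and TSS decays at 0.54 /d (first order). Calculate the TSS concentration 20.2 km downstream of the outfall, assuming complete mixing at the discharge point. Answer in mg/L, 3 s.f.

16.0 mg/L

1700 L/s = 1.7 m³/s.
After complete mixing, C₀ = (1.7·40.7 + 3.5·10.9) / 5.2 = 20.64 mg/L.
Travel time t = 2.02e+04 m / 0.49 m/s = 4.122e+04 s = 0.4771 d.
C = 20.64·exp(−0.54·0.4771) = 20.64·0.7729 = 15.95 mg/L.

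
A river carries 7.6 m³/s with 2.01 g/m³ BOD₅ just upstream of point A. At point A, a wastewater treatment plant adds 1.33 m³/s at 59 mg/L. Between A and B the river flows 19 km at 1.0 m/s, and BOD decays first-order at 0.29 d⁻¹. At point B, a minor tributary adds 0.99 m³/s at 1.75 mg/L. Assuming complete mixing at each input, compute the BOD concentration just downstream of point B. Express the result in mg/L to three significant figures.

9.04 mg/L

After input A: C = (7.6·2.01 + 1.33·59) / 8.93 = 10.5 mg/L.
Over the 19 km reach to input B (t = 1.9e+04 s = 0.2199 d), decay gives C = 10.5·exp(−0.29·0.2199) = 9.849 mg/L.
After input B: C = (8.93·9.849 + 0.99·1.75) / 9.92 = 9.041 mg/L.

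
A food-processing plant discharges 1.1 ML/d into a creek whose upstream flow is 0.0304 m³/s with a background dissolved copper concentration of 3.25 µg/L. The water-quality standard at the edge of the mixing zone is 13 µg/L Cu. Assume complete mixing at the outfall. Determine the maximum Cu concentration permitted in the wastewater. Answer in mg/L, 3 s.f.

1.1 ML/d = 0.01273 m³/s.
3.25 µg/L = 0.00325 mg/L.
13 µg/L = 0.013 mg/L.
Mass balance: 0.013·0.04313 = 0.01273·Cₑ + 0.0304·0.00325.
Cₑ = (0.0005607 − 9.88e-05) / 0.01273 = 0.03628 mg/L.

0.0363 mg/L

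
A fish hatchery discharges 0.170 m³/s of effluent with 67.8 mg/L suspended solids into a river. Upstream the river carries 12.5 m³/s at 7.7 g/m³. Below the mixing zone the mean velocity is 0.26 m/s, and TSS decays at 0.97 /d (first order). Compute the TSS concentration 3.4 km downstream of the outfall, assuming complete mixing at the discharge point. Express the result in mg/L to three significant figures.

After complete mixing, C₀ = (0.17·67.8 + 12.5·7.7) / 12.67 = 8.506 mg/L.
Travel time t = 3400 m / 0.26 m/s = 1.308e+04 s = 0.1514 d.
C = 8.506·exp(−0.97·0.1514) = 8.506·0.8635 = 7.345 mg/L.

7.34 mg/L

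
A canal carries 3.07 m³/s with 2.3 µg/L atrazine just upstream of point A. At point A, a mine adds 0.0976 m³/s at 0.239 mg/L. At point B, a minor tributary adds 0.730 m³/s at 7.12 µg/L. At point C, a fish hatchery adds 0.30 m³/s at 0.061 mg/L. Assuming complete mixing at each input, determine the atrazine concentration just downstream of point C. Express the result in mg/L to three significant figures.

0.0128 mg/L

2.3 µg/L = 0.0023 mg/L.
After input A: C = (3.07·0.0023 + 0.0976·0.239) / 3.168 = 0.009593 mg/L.
7.12 µg/L = 0.00712 mg/L.
After input B: C = (3.168·0.009593 + 0.73·0.00712) / 3.898 = 0.00913 mg/L.
After input C: C = (3.898·0.00913 + 0.3·0.061) / 4.198 = 0.01284 mg/L.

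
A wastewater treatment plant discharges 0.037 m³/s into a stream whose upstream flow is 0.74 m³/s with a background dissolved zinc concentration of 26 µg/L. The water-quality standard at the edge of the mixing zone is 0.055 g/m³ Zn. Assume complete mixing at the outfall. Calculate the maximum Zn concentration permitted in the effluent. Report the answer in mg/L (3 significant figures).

0.635 mg/L

26 µg/L = 0.026 mg/L.
Mass balance: 0.055·0.777 = 0.037·Cₑ + 0.74·0.026.
Cₑ = (0.04274 − 0.01924) / 0.037 = 0.635 mg/L.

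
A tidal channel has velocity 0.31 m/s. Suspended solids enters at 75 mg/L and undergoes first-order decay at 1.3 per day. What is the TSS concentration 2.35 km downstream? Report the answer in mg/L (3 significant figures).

Travel time t = 2.35 km / 0.31 m/s = 2350/0.31 = 7581 s = 0.08774 d.
First-order decay: C = 75·exp(−1.3·0.08774) = 75·0.8922 = 66.92 mg/L.

66.9 mg/L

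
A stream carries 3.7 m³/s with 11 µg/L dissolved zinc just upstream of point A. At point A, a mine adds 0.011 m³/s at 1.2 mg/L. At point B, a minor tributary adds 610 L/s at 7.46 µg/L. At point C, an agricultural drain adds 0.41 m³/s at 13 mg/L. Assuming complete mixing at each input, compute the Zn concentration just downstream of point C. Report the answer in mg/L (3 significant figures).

1.14 mg/L

11 µg/L = 0.011 mg/L.
After input A: C = (3.7·0.011 + 0.011·1.2) / 3.711 = 0.01452 mg/L.
610 L/s = 0.61 m³/s.
7.46 µg/L = 0.00746 mg/L.
After input B: C = (3.711·0.01452 + 0.61·0.00746) / 4.321 = 0.01353 mg/L.
After input C: C = (4.321·0.01353 + 0.41·13) / 4.731 = 1.139 mg/L.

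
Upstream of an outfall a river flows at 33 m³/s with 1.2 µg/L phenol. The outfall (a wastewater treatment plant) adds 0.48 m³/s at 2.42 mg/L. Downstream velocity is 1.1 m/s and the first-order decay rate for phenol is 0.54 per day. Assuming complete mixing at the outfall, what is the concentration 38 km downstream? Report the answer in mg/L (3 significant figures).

1.2 µg/L = 0.0012 mg/L.
After complete mixing, C₀ = (0.48·2.42 + 33·0.0012) / 33.48 = 0.03588 mg/L.
Travel time t = 3.8e+04 m / 1.1 m/s = 3.455e+04 s = 0.3998 d.
C = 0.03588·exp(−0.54·0.3998) = 0.03588·0.8058 = 0.02891 mg/L.

0.0289 mg/L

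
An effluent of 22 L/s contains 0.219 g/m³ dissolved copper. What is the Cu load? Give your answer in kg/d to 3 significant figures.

0.416 kg/d

22 L/s = 0.022 m³/s.
Mass flux = Q·C = 0.022 m³/s × 0.219 g/m³ = 0.004818 g/s.
= 0.004818 g/s × 86.4 = 0.4163 kg/d.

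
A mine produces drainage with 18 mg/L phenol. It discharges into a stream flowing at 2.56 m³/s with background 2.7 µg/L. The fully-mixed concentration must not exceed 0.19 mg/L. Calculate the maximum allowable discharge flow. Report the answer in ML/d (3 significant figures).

2.33 ML/d

2.7 µg/L = 0.0027 mg/L.
Mass balance at complete mixing: C_std·(Q_w + Q_r) = Q_w·C_e + Q_r·C_b.
Rearranging, Q_w = Q_r·(C_std − C_b)/(C_e − C_std) = 2.56·(0.19 − 0.0027) / (18 − 0.19) = 0.02692 m³/s.
= 2.326 ML/d.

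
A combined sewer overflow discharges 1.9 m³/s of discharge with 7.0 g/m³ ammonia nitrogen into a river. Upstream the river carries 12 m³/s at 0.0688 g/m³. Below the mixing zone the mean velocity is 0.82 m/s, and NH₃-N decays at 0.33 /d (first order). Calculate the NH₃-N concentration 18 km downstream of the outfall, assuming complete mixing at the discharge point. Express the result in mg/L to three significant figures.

0.935 mg/L

After complete mixing, C₀ = (1.9·7 + 12·0.0688) / 13.9 = 1.016 mg/L.
Travel time t = 1.8e+04 m / 0.82 m/s = 2.195e+04 s = 0.2541 d.
C = 1.016·exp(−0.33·0.2541) = 1.016·0.9196 = 0.9345 mg/L.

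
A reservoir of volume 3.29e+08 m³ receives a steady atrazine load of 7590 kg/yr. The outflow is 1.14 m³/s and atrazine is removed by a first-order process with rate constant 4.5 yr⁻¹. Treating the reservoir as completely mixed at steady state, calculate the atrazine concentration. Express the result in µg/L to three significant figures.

5.01 µg/L

Outflow Q = 1.14 m³/s × 3.156e+07 s/yr = 3.598e+07 m³/yr.
Steady-state CSTR mass balance: W = Q·C + k·V·C, so C = W/(Q + kV).
Q + kV = 3.598e+07 + 4.5·3.29e+08 = 1.516e+09 m³/yr.
C = 7590/1.516e+09 = 5.005e-06 kg/m³ = 0.005005 mg/L = 5.005 µg/L.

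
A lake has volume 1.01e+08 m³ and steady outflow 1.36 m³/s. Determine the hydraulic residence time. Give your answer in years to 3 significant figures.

2.35 yr

Q = 1.36 m³/s × 3.156e+07 s/yr = 4.292e+07 m³/yr.
Hydraulic residence time τ = V/Q = 1.01e+08/4.292e+07 = 2.353 yr.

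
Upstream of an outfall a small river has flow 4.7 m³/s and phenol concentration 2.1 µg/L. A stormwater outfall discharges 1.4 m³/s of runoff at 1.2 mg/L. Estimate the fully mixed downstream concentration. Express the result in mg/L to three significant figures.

2.1 µg/L = 0.0021 mg/L.
Conservation of mass across the mixing zone: C = (1.4·1.2 + 4.7·0.0021) / (1.4 + 4.7) = 1.69/6.1 = 0.277 mg/L.

0.277 mg/L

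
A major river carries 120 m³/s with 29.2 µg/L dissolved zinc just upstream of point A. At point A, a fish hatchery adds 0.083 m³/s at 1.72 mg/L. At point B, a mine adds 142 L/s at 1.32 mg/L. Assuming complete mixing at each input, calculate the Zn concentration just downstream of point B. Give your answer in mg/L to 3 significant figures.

29.2 µg/L = 0.0292 mg/L.
After input A: C = (120·0.0292 + 0.083·1.72) / 120.1 = 0.03037 mg/L.
142 L/s = 0.142 m³/s.
After input B: C = (120.1·0.03037 + 0.142·1.32) / 120.2 = 0.03189 mg/L.

0.0319 mg/L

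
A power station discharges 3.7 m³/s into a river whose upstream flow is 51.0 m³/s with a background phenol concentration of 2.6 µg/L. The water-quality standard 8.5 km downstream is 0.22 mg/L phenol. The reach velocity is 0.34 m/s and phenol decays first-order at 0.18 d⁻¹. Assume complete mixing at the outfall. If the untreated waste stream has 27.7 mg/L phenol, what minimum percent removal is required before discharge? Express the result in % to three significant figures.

2.6 µg/L = 0.0026 mg/L.
Travel time to the compliance point: t = 8500/0.34 = 2.5e+04 s = 0.2894 d; decay factor exp(−0.18·0.2894) = 0.9492.
So the concentration just after mixing may be at most 0.22/0.9492 = 0.2318 mg/L.
Mass balance: 0.2318·54.7 = 3.7·Cₑ + 51·0.0026.
Cₑ = (12.68 − 0.1326) / 3.7 = 3.39 mg/L.
Required removal = 1 − 3.39/27.7 = 87.76 %.

87.8 %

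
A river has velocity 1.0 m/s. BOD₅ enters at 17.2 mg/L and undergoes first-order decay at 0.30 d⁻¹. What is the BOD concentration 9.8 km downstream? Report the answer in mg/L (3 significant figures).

16.6 mg/L

Travel time t = 9.8 km / 1.0 m/s = 9800/1.0 = 9800 s = 0.1134 d.
First-order decay: C = 17.2·exp(−0.30·0.1134) = 17.2·0.9665 = 16.62 mg/L.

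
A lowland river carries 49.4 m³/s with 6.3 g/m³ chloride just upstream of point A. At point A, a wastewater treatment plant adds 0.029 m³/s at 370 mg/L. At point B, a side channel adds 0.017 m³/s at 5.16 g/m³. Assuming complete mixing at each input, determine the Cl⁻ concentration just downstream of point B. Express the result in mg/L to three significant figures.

After input A: C = (49.4·6.3 + 0.029·370) / 49.43 = 6.513 mg/L.
After input B: C = (49.43·6.513 + 0.017·5.16) / 49.45 = 6.513 mg/L.

6.51 mg/L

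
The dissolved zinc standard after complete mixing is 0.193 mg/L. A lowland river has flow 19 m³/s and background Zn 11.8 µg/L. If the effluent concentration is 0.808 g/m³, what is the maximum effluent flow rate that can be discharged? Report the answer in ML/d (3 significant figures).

484 ML/d

11.8 µg/L = 0.0118 mg/L.
Mass balance at complete mixing: C_std·(Q_w + Q_r) = Q_w·C_e + Q_r·C_b.
Rearranging, Q_w = Q_r·(C_std − C_b)/(C_e − C_std) = 19·(0.193 − 0.0118) / (0.808 − 0.193) = 5.598 m³/s.
= 483.7 ML/d.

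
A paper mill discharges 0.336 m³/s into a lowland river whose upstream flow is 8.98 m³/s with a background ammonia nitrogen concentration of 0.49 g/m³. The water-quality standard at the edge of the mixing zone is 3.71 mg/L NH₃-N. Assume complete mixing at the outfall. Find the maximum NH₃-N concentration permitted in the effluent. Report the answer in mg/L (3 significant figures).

89.8 mg/L

Mass balance: 3.71·9.316 = 0.336·Cₑ + 8.98·0.49.
Cₑ = (34.56 − 4.4) / 0.336 = 89.77 mg/L.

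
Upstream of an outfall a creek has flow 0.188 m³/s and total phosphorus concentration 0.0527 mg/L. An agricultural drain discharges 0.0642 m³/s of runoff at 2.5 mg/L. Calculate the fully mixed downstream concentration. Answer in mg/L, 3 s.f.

0.676 mg/L

Flow-weighted mixing gives C = (0.0642·2.5 + 0.188·0.0527) / (0.0642 + 0.188) = 0.1704/0.2522 = 0.6757 mg/L.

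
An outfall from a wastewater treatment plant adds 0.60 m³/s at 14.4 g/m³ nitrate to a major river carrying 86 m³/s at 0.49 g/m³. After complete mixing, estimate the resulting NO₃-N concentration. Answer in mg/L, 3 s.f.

0.586 mg/L

Flow-weighted mixing gives C = (0.6·14.4 + 86·0.49) / (0.6 + 86) = 50.78/86.6 = 0.5864 mg/L.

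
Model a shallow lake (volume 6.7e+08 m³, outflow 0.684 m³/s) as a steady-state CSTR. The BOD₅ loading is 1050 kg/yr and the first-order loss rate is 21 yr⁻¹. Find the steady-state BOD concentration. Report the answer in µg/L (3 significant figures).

0.0745 µg/L

Outflow Q = 0.684 m³/s × 3.156e+07 s/yr = 2.159e+07 m³/yr.
Steady-state CSTR mass balance: W = Q·C + k·V·C, so C = W/(Q + kV).
Q + kV = 2.159e+07 + 21·6.7e+08 = 1.409e+10 m³/yr.
C = 1050/1.409e+10 = 7.451e-08 kg/m³ = 7.451e-05 mg/L = 0.07451 µg/L.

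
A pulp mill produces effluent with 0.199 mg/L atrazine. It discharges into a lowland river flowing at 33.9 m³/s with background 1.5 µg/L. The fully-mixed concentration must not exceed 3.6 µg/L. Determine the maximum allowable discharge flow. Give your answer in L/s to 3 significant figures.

364 L/s

1.5 µg/L = 0.0015 mg/L.
3.6 µg/L = 0.0036 mg/L.
Mass balance at complete mixing: C_std·(Q_w + Q_r) = Q_w·C_e + Q_r·C_b.
Rearranging, Q_w = Q_r·(C_std − C_b)/(C_e − C_std) = 33.9·(0.0036 − 0.0015) / (0.199 − 0.0036) = 0.3643 m³/s.
= 364.3 L/s.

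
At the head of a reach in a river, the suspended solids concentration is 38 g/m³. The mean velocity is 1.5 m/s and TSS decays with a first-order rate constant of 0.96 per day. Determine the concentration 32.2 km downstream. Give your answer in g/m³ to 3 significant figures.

29.9 g/m³

Travel time t = 32.2 km / 1.5 m/s = 3.22e+04/1.5 = 2.147e+04 s = 0.2485 d.
First-order decay: C = 38·exp(−0.96·0.2485) = 38·0.7878 = 29.94 g/m³.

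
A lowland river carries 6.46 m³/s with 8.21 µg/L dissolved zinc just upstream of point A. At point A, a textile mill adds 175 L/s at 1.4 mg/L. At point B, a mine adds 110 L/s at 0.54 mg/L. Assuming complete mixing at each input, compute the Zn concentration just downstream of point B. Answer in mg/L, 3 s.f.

8.21 µg/L = 0.00821 mg/L.
175 L/s = 0.175 m³/s.
After input A: C = (6.46·0.00821 + 0.175·1.4) / 6.635 = 0.04492 mg/L.
110 L/s = 0.11 m³/s.
After input B: C = (6.635·0.04492 + 0.11·0.54) / 6.745 = 0.05299 mg/L.

0.0530 mg/L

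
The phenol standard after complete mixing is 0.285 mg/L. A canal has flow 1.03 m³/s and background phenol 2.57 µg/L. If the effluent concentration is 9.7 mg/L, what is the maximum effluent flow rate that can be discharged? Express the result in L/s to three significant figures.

2.57 µg/L = 0.00257 mg/L.
Mass balance at complete mixing: C_std·(Q_w + Q_r) = Q_w·C_e + Q_r·C_b.
Rearranging, Q_w = Q_r·(C_std − C_b)/(C_e − C_std) = 1.03·(0.285 − 0.00257) / (9.7 − 0.285) = 0.0309 m³/s.
= 30.9 L/s.

30.9 L/s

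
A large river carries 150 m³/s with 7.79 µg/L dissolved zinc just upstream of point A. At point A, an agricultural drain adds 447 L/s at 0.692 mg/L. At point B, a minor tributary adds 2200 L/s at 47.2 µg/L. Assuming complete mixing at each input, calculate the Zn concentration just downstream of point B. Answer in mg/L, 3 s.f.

7.79 µg/L = 0.00779 mg/L.
447 L/s = 0.447 m³/s.
After input A: C = (150·0.00779 + 0.447·0.692) / 150.4 = 0.009823 mg/L.
2200 L/s = 2.2 m³/s.
47.2 µg/L = 0.0472 mg/L.
After input B: C = (150.4·0.009823 + 2.2·0.0472) / 152.6 = 0.01036 mg/L.

0.0104 mg/L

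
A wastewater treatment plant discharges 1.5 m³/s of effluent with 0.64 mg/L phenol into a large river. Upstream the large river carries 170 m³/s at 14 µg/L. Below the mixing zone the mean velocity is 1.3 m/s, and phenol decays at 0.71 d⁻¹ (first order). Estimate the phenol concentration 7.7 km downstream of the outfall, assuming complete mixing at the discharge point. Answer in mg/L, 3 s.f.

0.0185 mg/L

14 µg/L = 0.014 mg/L.
After complete mixing, C₀ = (1.5·0.64 + 170·0.014) / 171.5 = 0.01948 mg/L.
Travel time t = 7700 m / 1.3 m/s = 5923 s = 0.06855 d.
C = 0.01948·exp(−0.71·0.06855) = 0.01948·0.9525 = 0.01855 mg/L.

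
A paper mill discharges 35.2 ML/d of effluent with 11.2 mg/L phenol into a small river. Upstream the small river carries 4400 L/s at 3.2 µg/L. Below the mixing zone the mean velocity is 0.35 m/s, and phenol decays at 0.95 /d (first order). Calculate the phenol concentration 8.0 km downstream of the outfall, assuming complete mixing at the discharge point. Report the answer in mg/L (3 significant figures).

0.741 mg/L

35.2 ML/d = 0.4074 m³/s.
4400 L/s = 4.4 m³/s.
3.2 µg/L = 0.0032 mg/L.
After complete mixing, C₀ = (0.4074·11.2 + 4.4·0.0032) / 4.807 = 0.9521 mg/L.
Travel time t = 8000 m / 0.35 m/s = 2.286e+04 s = 0.2646 d.
C = 0.9521·exp(−0.95·0.2646) = 0.9521·0.7778 = 0.7405 mg/L.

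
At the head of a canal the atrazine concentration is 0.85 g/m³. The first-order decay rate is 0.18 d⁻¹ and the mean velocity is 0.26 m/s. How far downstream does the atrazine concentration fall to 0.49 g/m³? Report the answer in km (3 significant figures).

68.7 km

From C = C₀·e^(−kt), t = ln(C₀/C)/k = ln(0.85/0.49)/0.18 = 0.5508/0.18 = 3.06 d.
Distance = v·t = 0.26 m/s × 2.644e+05 s = 6.874e+04 m = 68.74 km.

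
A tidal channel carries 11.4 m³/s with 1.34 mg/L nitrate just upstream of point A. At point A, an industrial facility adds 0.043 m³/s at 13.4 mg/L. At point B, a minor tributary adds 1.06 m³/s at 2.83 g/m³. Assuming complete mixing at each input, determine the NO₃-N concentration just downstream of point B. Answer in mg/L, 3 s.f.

1.51 mg/L

After input A: C = (11.4·1.34 + 0.043·13.4) / 11.44 = 1.385 mg/L.
After input B: C = (11.44·1.385 + 1.06·2.83) / 12.5 = 1.508 mg/L.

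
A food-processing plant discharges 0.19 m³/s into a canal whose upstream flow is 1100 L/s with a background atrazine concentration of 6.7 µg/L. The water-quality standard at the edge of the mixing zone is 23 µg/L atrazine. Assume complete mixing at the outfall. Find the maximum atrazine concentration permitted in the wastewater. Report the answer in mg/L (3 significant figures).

1100 L/s = 1.1 m³/s.
6.7 µg/L = 0.0067 mg/L.
23 µg/L = 0.023 mg/L.
Mass balance: 0.023·1.29 = 0.19·Cₑ + 1.1·0.0067.
Cₑ = (0.02967 − 0.00737) / 0.19 = 0.1174 mg/L.

0.117 mg/L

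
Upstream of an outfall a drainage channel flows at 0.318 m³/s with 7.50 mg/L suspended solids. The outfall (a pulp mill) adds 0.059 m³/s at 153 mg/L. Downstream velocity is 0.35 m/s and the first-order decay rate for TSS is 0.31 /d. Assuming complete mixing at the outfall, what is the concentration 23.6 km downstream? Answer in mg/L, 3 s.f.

23.8 mg/L

After complete mixing, C₀ = (0.059·153 + 0.318·7.5) / 0.377 = 30.27 mg/L.
Travel time t = 2.36e+04 m / 0.35 m/s = 6.743e+04 s = 0.7804 d.
C = 30.27·exp(−0.31·0.7804) = 30.27·0.7851 = 23.77 mg/L.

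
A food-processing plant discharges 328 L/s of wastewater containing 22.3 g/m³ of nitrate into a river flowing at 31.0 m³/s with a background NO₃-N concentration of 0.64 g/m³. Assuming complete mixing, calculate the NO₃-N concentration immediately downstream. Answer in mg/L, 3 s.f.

0.867 mg/L

328 L/s = 0.328 m³/s.
By mass balance at complete mixing, C = (0.328·22.3 + 31·0.64) / (0.328 + 31) = 27.15/31.33 = 0.8668 mg/L.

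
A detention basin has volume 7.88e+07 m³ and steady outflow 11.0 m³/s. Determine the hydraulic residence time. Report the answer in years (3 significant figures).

0.227 yr

Q = 11.0 m³/s × 3.156e+07 s/yr = 3.471e+08 m³/yr.
Hydraulic residence time τ = V/Q = 7.88e+07/3.471e+08 = 0.227 yr.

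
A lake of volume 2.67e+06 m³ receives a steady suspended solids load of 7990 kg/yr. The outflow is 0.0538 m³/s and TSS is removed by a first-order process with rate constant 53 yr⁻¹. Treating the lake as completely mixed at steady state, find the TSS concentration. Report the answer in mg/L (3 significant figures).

Outflow Q = 0.0538 m³/s × 3.156e+07 s/yr = 1.698e+06 m³/yr.
Steady-state CSTR mass balance: W = Q·C + k·V·C, so C = W/(Q + kV).
Q + kV = 1.698e+06 + 53·2.67e+06 = 1.432e+08 m³/yr.
C = 7990/1.432e+08 = 5.579e-05 kg/m³ = 0.05579 mg/L.

0.0558 mg/L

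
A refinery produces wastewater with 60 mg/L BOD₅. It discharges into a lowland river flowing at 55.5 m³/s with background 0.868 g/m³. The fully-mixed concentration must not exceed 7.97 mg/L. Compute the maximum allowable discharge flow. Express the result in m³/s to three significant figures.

7.58 m³/s

Mass balance at complete mixing: C_std·(Q_w + Q_r) = Q_w·C_e + Q_r·C_b.
Rearranging, Q_w = Q_r·(C_std − C_b)/(C_e − C_std) = 55.5·(7.97 − 0.868) / (60 − 7.97) = 7.576 m³/s.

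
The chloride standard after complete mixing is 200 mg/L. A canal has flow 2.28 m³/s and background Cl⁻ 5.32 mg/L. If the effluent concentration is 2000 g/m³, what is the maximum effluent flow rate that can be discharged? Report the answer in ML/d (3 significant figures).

21.3 ML/d

Mass balance at complete mixing: C_std·(Q_w + Q_r) = Q_w·C_e + Q_r·C_b.
Rearranging, Q_w = Q_r·(C_std − C_b)/(C_e − C_std) = 2.28·(200 − 5.32) / (2000 − 200) = 0.2466 m³/s.
= 21.31 ML/d.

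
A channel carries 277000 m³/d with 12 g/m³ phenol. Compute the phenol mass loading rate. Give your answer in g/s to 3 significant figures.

38.5 g/s

277000 m³/d = 3.206 m³/s.
Mass flux = Q·C = 3.206 m³/s × 12 g/m³ = 38.47 g/s.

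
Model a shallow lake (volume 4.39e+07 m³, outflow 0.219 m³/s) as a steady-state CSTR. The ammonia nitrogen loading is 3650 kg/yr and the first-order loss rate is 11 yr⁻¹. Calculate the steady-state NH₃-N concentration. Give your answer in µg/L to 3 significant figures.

Outflow Q = 0.219 m³/s × 3.156e+07 s/yr = 6.911e+06 m³/yr.
Steady-state CSTR mass balance: W = Q·C + k·V·C, so C = W/(Q + kV).
Q + kV = 6.911e+06 + 11·4.39e+07 = 4.898e+08 m³/yr.
C = 3650/4.898e+08 = 7.452e-06 kg/m³ = 0.007452 mg/L = 7.452 µg/L.

7.45 µg/L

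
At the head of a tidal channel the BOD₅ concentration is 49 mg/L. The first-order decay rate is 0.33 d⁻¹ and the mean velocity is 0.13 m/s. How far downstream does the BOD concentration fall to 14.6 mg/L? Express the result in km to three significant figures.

41.2 km

From C = C₀·e^(−kt), t = ln(C₀/C)/k = ln(49/14.6)/0.33 = 1.211/0.33 = 3.669 d.
Distance = v·t = 0.13 m/s × 3.17e+05 s = 4.121e+04 m = 41.21 km.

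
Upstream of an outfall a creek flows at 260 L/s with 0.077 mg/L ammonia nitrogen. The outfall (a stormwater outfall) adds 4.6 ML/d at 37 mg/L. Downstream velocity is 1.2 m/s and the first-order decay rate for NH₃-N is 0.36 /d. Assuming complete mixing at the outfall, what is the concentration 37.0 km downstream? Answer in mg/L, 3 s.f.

4.6 ML/d = 0.05324 m³/s.
260 L/s = 0.26 m³/s.
After complete mixing, C₀ = (0.05324·37 + 0.26·0.077) / 0.3132 = 6.353 mg/L.
Travel time t = 3.7e+04 m / 1.2 m/s = 3.083e+04 s = 0.3569 d.
C = 6.353·exp(−0.36·0.3569) = 6.353·0.8794 = 5.587 mg/L.

5.59 mg/L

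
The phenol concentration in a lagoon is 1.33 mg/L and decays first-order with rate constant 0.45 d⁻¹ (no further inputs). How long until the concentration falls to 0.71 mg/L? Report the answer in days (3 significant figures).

1.39 d

t = ln(C₀/C)/k = ln(1.33/0.71)/0.45 = 0.6277/0.45 = 1.395 d.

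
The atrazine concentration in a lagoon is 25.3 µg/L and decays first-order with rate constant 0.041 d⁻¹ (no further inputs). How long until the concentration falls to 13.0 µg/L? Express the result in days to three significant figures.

t = ln(C₀/C)/k = ln(25.3/13.0)/0.041 = 0.6659/0.041 = 16.24 d.

16.2 d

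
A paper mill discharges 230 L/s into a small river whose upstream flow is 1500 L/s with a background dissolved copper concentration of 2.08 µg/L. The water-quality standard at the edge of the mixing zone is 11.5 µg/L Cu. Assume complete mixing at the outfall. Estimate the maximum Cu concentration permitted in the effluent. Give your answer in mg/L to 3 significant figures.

230 L/s = 0.23 m³/s.
1500 L/s = 1.5 m³/s.
2.08 µg/L = 0.00208 mg/L.
11.5 µg/L = 0.0115 mg/L.
Mass balance: 0.0115·1.73 = 0.23·Cₑ + 1.5·0.00208.
Cₑ = (0.01989 − 0.00312) / 0.23 = 0.07293 mg/L.

0.0729 mg/L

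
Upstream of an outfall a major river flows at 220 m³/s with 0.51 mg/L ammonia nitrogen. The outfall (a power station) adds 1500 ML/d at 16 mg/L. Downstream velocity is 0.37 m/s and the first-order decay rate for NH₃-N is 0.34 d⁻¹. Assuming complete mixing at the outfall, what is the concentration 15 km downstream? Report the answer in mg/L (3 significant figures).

1.40 mg/L

1500 ML/d = 17.36 m³/s.
After complete mixing, C₀ = (17.36·16 + 220·0.51) / 237.4 = 1.643 mg/L.
Travel time t = 1.5e+04 m / 0.37 m/s = 4.054e+04 s = 0.4692 d.
C = 1.643·exp(−0.34·0.4692) = 1.643·0.8525 = 1.401 mg/L.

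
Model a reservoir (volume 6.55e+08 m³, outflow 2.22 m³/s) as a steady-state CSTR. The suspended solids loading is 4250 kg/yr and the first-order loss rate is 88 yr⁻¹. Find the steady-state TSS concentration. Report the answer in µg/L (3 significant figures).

0.0736 µg/L

Outflow Q = 2.22 m³/s × 3.156e+07 s/yr = 7.006e+07 m³/yr.
Steady-state CSTR mass balance: W = Q·C + k·V·C, so C = W/(Q + kV).
Q + kV = 7.006e+07 + 88·6.55e+08 = 5.771e+10 m³/yr.
C = 4250/5.771e+10 = 7.364e-08 kg/m³ = 7.364e-05 mg/L = 0.07364 µg/L.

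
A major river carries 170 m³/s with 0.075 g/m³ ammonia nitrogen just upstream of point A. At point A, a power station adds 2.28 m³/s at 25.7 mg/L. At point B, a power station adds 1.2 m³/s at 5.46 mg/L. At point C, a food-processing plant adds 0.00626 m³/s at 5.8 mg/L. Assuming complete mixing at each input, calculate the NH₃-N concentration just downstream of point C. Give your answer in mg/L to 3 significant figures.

After input A: C = (170·0.075 + 2.28·25.7) / 172.3 = 0.4141 mg/L.
After input B: C = (172.3·0.4141 + 1.2·5.46) / 173.5 = 0.449 mg/L.
After input C: C = (173.5·0.449 + 0.00626·5.8) / 173.5 = 0.4492 mg/L.

0.449 mg/L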